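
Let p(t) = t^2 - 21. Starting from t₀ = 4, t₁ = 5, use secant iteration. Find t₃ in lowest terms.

197/43

p(4) = -5, p(5) = 4. t₂ = 5 - 4·(5 - 4)/(4 - (-5)) = 41/9.
p(5) = 4, p(41/9) = -20/81. t₃ = (41/9) - (-20/81)·((41/9) - 5)/((-20/81) - 4) = 197/43.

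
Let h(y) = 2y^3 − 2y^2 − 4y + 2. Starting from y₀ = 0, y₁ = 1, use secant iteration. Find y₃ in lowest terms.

3/7

h(0) = 2, h(1) = −2. y₂ = 1 − (−2)·(1 − 0)/((−2) − 2) = 1/2.
h(1) = −2, h(1/2) = −1/4. y₃ = (1/2) − (−1/4)·((1/2) − 1)/((−1/4) − (−2)) = 3/7.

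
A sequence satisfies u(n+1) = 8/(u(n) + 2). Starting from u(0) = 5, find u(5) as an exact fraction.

u(1) = 8/(5 + 2) = 8/7.
u(2) = 8/(8/7 + 2) = 28/11.
u(3) = 8/(28/11 + 2) = 44/25.
u(4) = 8/(44/25 + 2) = 100/47.
u(5) = 8/(100/47 + 2) = 188/97.

188/97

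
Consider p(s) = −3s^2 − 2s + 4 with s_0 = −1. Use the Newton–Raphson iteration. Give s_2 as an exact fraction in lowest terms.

−211/136

p'(s) = −6s − 2.
p(−1) = 3, p'(−1) = 4, so s_1 = (−1) − 3/4 = −7/4.
p(−7/4) = −27/16, p'(−7/4) = 17/2, so s_2 = (−7/4) − (−27/16)/(17/2) = −211/136.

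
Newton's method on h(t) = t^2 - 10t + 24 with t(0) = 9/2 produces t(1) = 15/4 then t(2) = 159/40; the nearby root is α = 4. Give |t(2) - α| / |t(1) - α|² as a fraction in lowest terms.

t(1) - α = 15/4 - 4 = -1/4, so |t(1) - α| = 1/4.
t(2) - α = 159/40 - 4 = -1/40, so |t(2) - α| = 1/40.
|t(1) - α|² = 1/16.
Ratio = (1/40) / (1/16) = 2/5.

2/5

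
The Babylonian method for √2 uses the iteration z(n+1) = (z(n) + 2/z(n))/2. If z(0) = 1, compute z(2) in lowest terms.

17/12

z(1) = (1 + 2/1)/2 = 3/2.
z(2) = (3/2 + 2/(3/2))/2 = 17/12.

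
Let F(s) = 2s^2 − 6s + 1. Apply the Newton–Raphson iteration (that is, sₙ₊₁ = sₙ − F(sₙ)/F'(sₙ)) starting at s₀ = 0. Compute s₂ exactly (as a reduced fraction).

17/96

F'(s) = 4s − 6.
F(0) = 1, F'(0) = −6, so s₁ = 0 − 1/(−6) = 1/6.
F(1/6) = 1/18, F'(1/6) = −16/3, so s₂ = (1/6) − (1/18)/(−16/3) = 17/96.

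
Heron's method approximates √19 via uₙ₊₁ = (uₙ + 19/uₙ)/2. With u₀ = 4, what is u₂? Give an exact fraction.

2441/560

u₁ = (4 + 19/4)/2 = 35/8.
u₂ = (35/8 + 19/(35/8))/2 = 2441/560.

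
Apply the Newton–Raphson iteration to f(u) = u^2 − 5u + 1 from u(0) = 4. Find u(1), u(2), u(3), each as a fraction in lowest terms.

f'(u) = 2u − 5.
f(4) = −3, f'(4) = 3, so u(1) = 4 − (−3)/3 = 5.
f(5) = 1, f'(5) = 5, so u(2) = 5 − 1/5 = 24/5.
f(24/5) = 1/25, f'(24/5) = 23/5, so u(3) = (24/5) − (1/25)/(23/5) = 551/115.

u(1) = 5, u(2) = 24/5, u(3) = 551/115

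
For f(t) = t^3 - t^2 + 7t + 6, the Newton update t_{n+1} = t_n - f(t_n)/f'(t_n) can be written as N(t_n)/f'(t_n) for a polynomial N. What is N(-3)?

f'(t) = 3t^2 - 2t + 7.
N(t) = t·f'(t) - f(t) = t·(3t^2 - 2t + 7) - (t^3 - t^2 + 7t + 6) = 2t^3 - t^2 - 6.
N(-3) = -69.

-69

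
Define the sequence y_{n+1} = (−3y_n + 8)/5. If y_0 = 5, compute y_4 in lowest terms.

y_1 = (−3·5 + 8)/5 = −7/5.
y_2 = (−3·(−7/5) + 8)/5 = 61/25.
y_3 = (−3·(61/25) + 8)/5 = 17/125.
y_4 = (−3·(17/125) + 8)/5 = 949/625.

949/625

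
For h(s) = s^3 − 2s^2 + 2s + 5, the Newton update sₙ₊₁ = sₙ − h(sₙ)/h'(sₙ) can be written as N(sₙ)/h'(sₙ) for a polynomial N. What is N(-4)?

h'(s) = 3s^2 − 4s + 2.
N(s) = s·h'(s) − h(s) = s·(3s^2 − 4s + 2) − (s^3 − 2s^2 + 2s + 5) = 2s^3 − 2s^2 − 5.
N(-4) = −165.

−165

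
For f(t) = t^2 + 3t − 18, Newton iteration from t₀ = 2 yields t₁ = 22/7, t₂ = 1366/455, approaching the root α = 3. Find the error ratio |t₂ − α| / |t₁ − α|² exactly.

7/65

t₁ − α = 22/7 − 3 = 1/7, so |t₁ − α| = 1/7.
t₂ − α = 1366/455 − 3 = 1/455, so |t₂ − α| = 1/455.
|t₁ − α|² = 1/49.
Ratio = (1/455) / (1/49) = 7/65.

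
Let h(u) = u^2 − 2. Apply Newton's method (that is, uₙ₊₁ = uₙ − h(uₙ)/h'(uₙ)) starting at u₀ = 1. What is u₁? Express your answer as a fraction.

3/2

h'(u) = 2u.
h(1) = −1, h'(1) = 2, so u₁ = 1 − (−1)/2 = 3/2.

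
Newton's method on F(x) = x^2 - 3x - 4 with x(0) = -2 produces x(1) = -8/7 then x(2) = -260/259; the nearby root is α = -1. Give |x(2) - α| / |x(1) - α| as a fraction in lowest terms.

x(1) - α = -8/7 - (-1) = -8/7 + 1 = -1/7, so |x(1) - α| = 1/7.
x(2) - α = -260/259 - (-1) = -260/259 + 1 = -1/259, so |x(2) - α| = 1/259.
Ratio = (1/259) / (1/7) = 1/37.

1/37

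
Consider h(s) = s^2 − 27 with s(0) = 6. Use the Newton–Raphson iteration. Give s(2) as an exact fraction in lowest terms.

291/56

h'(s) = 2s.
h(6) = 9, h'(6) = 12, so s(1) = 6 − 9/12 = 21/4.
h(21/4) = 9/16, h'(21/4) = 21/2, so s(2) = (21/4) − (9/16)/(21/2) = 291/56.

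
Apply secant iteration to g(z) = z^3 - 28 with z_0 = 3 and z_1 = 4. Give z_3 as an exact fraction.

g(3) = -1, g(4) = 36. z_2 = 4 - 36·(4 - 3)/(36 - (-1)) = 112/37.
g(4) = 36, g(112/37) = -13356/50653. z_3 = (112/37) - (-13356/50653)·((112/37) - 4)/((-13356/50653) - 36) = 12901/4252.

12901/4252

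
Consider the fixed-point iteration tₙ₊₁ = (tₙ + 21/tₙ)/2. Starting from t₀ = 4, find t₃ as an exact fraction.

14720113/3212192

t₁ = (4 + 21/4)/2 = 37/8.
t₂ = (37/8 + 21/(37/8))/2 = 2713/592.
t₃ = (2713/592 + 21/(2713/592))/2 = 14720113/3212192.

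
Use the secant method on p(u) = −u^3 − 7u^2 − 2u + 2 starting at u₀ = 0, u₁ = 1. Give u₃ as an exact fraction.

p(0) = 2, p(1) = −8. u₂ = 1 − (−8)·(1 − 0)/((−8) − 2) = 1/5.
p(1) = −8, p(1/5) = 164/125. u₃ = (1/5) − (164/125)·((1/5) − 1)/((164/125) − (−8)) = 91/291.

91/291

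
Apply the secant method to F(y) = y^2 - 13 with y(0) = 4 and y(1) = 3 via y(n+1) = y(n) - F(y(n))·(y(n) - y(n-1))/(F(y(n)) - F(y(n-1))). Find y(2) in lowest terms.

25/7

F(4) = 3, F(3) = -4. y(2) = 3 - (-4)·(3 - 4)/((-4) - 3) = 25/7.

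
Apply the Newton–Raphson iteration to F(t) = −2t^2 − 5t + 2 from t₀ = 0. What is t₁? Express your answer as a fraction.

F'(t) = −4t − 5.
F(0) = 2, F'(0) = −5, so t₁ = 0 − 2/(−5) = 2/5.

2/5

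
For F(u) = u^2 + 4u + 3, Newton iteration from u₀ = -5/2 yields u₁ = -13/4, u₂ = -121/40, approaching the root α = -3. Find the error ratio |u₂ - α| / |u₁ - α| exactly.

1/10

u₁ - α = -13/4 - (-3) = -13/4 + 3 = -1/4, so |u₁ - α| = 1/4.
u₂ - α = -121/40 - (-3) = -121/40 + 3 = -1/40, so |u₂ - α| = 1/40.
Ratio = (1/40) / (1/4) = 1/10.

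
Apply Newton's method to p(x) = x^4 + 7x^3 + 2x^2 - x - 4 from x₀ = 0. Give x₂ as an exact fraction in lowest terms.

-92/63

p'(x) = 4x^3 + 21x^2 + 4x - 1.
p(0) = -4, p'(0) = -1, so x₁ = 0 - (-4)/(-1) = -4.
p(-4) = -160, p'(-4) = 63, so x₂ = (-4) - (-160)/63 = -92/63.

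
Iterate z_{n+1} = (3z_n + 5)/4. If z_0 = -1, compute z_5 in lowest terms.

1831/512

z_1 = (3·(-1) + 5)/4 = 1/2.
z_2 = (3·(1/2) + 5)/4 = 13/8.
z_3 = (3·(13/8) + 5)/4 = 79/32.
z_4 = (3·(79/32) + 5)/4 = 397/128.
z_5 = (3·(397/128) + 5)/4 = 1831/512.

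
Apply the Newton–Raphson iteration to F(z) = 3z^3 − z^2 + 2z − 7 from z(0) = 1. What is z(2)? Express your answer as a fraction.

175/138

F'(z) = 9z^2 − 2z + 2.
F(1) = −3, F'(1) = 9, so z(1) = 1 − (−3)/9 = 4/3.
F(4/3) = 1, F'(4/3) = 46/3, so z(2) = (4/3) − 1/(46/3) = 175/138.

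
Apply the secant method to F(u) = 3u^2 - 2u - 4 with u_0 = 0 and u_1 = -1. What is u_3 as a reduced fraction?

F(0) = -4, F(-1) = 1. u_2 = (-1) - 1·((-1) - 0)/(1 - (-4)) = -4/5.
F(-1) = 1, F(-4/5) = -12/25. u_3 = (-4/5) - (-12/25)·((-4/5) - (-1))/((-12/25) - 1) = -32/37.

-32/37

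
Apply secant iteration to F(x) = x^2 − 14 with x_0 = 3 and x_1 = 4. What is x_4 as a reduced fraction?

5272/1409

F(3) = −5, F(4) = 2. x_2 = 4 − 2·(4 − 3)/(2 − (−5)) = 26/7.
F(4) = 2, F(26/7) = −10/49. x_3 = (26/7) − (−10/49)·((26/7) − 4)/((−10/49) − 2) = 101/27.
F(26/7) = −10/49, F(101/27) = −5/729. x_4 = (101/27) − (−5/729)·((101/27) − (26/7))/((−5/729) − (−10/49)) = 5272/1409.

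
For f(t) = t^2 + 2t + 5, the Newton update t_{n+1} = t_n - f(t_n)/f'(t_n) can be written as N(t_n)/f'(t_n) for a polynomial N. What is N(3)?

4

f'(t) = 2t + 2.
N(t) = t·f'(t) - f(t) = t·(2t + 2) - (t^2 + 2t + 5) = t^2 - 5.
N(3) = 4.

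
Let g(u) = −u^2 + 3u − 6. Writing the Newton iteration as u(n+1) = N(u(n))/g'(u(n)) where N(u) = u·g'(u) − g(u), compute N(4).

g'(u) = −2u + 3.
N(u) = u·g'(u) − g(u) = u·(−2u + 3) − (−u^2 + 3u − 6) = −u^2 + 6.
N(4) = −10.

−10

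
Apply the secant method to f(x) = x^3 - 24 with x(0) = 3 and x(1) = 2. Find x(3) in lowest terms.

f(3) = 3, f(2) = -16. x(2) = 2 - (-16)·(2 - 3)/((-16) - 3) = 54/19.
f(2) = -16, f(54/19) = -7152/6859. x(3) = (54/19) - (-7152/6859)·((54/19) - 2)/((-7152/6859) - (-16)) = 4650/1603.

4650/1603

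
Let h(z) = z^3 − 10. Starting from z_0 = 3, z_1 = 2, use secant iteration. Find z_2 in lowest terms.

h(3) = 17, h(2) = −2. z_2 = 2 − (−2)·(2 − 3)/((−2) − 17) = 40/19.

40/19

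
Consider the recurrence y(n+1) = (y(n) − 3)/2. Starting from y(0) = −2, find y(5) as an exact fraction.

y(1) = ((−2) − 3)/2 = −5/2.
y(2) = ((−5/2) − 3)/2 = −11/4.
y(3) = ((−11/4) − 3)/2 = −23/8.
y(4) = ((−23/8) − 3)/2 = −47/16.
y(5) = ((−47/16) − 3)/2 = −95/32.

−95/32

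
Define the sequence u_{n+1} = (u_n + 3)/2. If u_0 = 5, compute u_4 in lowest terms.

u_1 = (5 + 3)/2 = 4.
u_2 = (4 + 3)/2 = 7/2.
u_3 = ((7/2) + 3)/2 = 13/4.
u_4 = ((13/4) + 3)/2 = 25/8.

25/8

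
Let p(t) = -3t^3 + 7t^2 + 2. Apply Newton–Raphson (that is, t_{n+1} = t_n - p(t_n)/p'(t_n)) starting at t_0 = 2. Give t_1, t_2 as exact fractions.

t_1 = 11/4, t_2 = 2363/946

p'(t) = -9t^2 + 14t.
p(2) = 6, p'(2) = -8, so t_1 = 2 - 6/(-8) = 11/4.
p(11/4) = -477/64, p'(11/4) = -473/16, so t_2 = (11/4) - (-477/64)/(-473/16) = 2363/946.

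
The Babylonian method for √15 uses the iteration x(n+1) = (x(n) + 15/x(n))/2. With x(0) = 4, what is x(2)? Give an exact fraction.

1921/496

x(1) = (4 + 15/4)/2 = 31/8.
x(2) = (31/8 + 15/(31/8))/2 = 1921/496.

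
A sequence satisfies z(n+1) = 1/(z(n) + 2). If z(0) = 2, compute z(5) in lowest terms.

z(1) = 1/(2 + 2) = 1/4.
z(2) = 1/(1/4 + 2) = 4/9.
z(3) = 1/(4/9 + 2) = 9/22.
z(4) = 1/(9/22 + 2) = 22/53.
z(5) = 1/(22/53 + 2) = 53/128.

53/128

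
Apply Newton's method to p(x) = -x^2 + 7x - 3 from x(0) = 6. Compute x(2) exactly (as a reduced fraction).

1014/155

p'(x) = -2x + 7.
p(6) = 3, p'(6) = -5, so x(1) = 6 - 3/(-5) = 33/5.
p(33/5) = -9/25, p'(33/5) = -31/5, so x(2) = (33/5) - (-9/25)/(-31/5) = 1014/155.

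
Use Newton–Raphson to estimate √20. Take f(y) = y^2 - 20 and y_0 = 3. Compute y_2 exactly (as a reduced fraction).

1561/348

f'(y) = 2y.
f(3) = -11, f'(3) = 6, so y_1 = 3 - (-11)/6 = 29/6.
f(29/6) = 121/36, f'(29/6) = 29/3, so y_2 = (29/6) - (121/36)/(29/3) = 1561/348.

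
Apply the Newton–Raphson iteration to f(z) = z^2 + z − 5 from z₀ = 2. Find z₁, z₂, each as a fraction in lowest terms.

f'(z) = 2z + 1.
f(2) = 1, f'(2) = 5, so z₁ = 2 − 1/5 = 9/5.
f(9/5) = 1/25, f'(9/5) = 23/5, so z₂ = (9/5) − (1/25)/(23/5) = 206/115.

z₁ = 9/5, z₂ = 206/115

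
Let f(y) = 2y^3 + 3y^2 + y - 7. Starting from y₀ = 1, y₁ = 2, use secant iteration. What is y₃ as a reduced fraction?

f(1) = -1, f(2) = 23. y₂ = 2 - 23·(2 - 1)/(23 - (-1)) = 25/24.
f(2) = 23, f(25/24) = -3059/6912. y₃ = (25/24) - (-3059/6912)·((25/24) - 2)/((-3059/6912) - 23) = 7466/7045.

7466/7045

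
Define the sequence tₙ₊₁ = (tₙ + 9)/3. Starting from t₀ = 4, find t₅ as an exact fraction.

1093/243

t₁ = (4 + 9)/3 = 13/3.
t₂ = ((13/3) + 9)/3 = 40/9.
t₃ = ((40/9) + 9)/3 = 121/27.
t₄ = ((121/27) + 9)/3 = 364/81.
t₅ = ((364/81) + 9)/3 = 1093/243.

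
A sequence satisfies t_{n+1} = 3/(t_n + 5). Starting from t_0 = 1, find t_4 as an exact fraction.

183/338

t_1 = 3/(1 + 5) = 1/2.
t_2 = 3/(1/2 + 5) = 6/11.
t_3 = 3/(6/11 + 5) = 33/61.
t_4 = 3/(33/61 + 5) = 183/338.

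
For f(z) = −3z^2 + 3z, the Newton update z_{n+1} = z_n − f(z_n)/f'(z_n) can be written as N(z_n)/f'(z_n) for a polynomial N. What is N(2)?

−12

f'(z) = −6z + 3.
N(z) = z·f'(z) − f(z) = z·(−6z + 3) − (−3z^2 + 3z) = −3z^2.
N(2) = −12.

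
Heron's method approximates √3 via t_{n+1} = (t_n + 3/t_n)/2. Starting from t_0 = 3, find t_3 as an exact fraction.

t_1 = (3 + 3/3)/2 = 2.
t_2 = (2 + 3/2)/2 = 7/4.
t_3 = (7/4 + 3/(7/4))/2 = 97/56.

97/56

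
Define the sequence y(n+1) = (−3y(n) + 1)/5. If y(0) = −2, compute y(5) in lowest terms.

y(1) = (−3·(−2) + 1)/5 = 7/5.
y(2) = (−3·(7/5) + 1)/5 = −16/25.
y(3) = (−3·(−16/25) + 1)/5 = 73/125.
y(4) = (−3·(73/125) + 1)/5 = −94/625.
y(5) = (−3·(−94/625) + 1)/5 = 907/3125.

907/3125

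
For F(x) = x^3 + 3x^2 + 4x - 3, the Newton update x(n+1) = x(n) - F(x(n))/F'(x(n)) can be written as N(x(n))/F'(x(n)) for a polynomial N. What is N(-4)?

-77

F'(x) = 3x^2 + 6x + 4.
N(x) = x·F'(x) - F(x) = x·(3x^2 + 6x + 4) - (x^3 + 3x^2 + 4x - 3) = 2x^3 + 3x^2 + 3.
N(-4) = -77.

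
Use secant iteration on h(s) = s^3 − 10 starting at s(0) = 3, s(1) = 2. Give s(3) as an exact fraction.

4925/2282

h(3) = 17, h(2) = −2. s(2) = 2 − (−2)·(2 − 3)/((−2) − 17) = 40/19.
h(2) = −2, h(40/19) = −4590/6859. s(3) = (40/19) − (−4590/6859)·((40/19) − 2)/((−4590/6859) − (−2)) = 4925/2282.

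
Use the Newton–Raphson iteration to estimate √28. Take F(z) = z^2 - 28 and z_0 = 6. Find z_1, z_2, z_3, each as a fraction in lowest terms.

F'(z) = 2z.
F(6) = 8, F'(6) = 12, so z_1 = 6 - 8/12 = 16/3.
F(16/3) = 4/9, F'(16/3) = 32/3, so z_2 = (16/3) - (4/9)/(32/3) = 127/24.
F(127/24) = 1/576, F'(127/24) = 127/12, so z_3 = (127/24) - (1/576)/(127/12) = 32257/6096.

z_1 = 16/3, z_2 = 127/24, z_3 = 32257/6096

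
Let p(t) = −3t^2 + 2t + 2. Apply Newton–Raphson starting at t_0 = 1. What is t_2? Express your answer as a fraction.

p'(t) = −6t + 2.
p(1) = 1, p'(1) = −4, so t_1 = 1 − 1/(−4) = 5/4.
p(5/4) = −3/16, p'(5/4) = −11/2, so t_2 = (5/4) − (−3/16)/(−11/2) = 107/88.

107/88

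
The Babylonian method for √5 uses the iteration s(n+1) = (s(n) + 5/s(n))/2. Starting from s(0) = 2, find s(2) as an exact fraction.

s(1) = (2 + 5/2)/2 = 9/4.
s(2) = (9/4 + 5/(9/4))/2 = 161/72.

161/72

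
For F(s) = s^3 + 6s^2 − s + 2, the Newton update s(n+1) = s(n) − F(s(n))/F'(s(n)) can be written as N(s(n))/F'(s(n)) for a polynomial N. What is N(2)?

F'(s) = 3s^2 + 12s − 1.
N(s) = s·F'(s) − F(s) = s·(3s^2 + 12s − 1) − (s^3 + 6s^2 − s + 2) = 2s^3 + 6s^2 − 2.
N(2) = 38.

38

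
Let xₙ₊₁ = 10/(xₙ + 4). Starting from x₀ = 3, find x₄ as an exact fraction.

555/317

x₁ = 10/(3 + 4) = 10/7.
x₂ = 10/(10/7 + 4) = 35/19.
x₃ = 10/(35/19 + 4) = 190/111.
x₄ = 10/(190/111 + 4) = 555/317.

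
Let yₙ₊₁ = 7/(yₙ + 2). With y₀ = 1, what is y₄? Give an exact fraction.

y₁ = 7/(1 + 2) = 7/3.
y₂ = 7/(7/3 + 2) = 21/13.
y₃ = 7/(21/13 + 2) = 91/47.
y₄ = 7/(91/47 + 2) = 329/185.

329/185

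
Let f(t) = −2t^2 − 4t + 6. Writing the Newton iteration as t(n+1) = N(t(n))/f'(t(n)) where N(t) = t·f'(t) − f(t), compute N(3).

f'(t) = −4t − 4.
N(t) = t·f'(t) − f(t) = t·(−4t − 4) − (−2t^2 − 4t + 6) = −2t^2 − 6.
N(3) = −24.

−24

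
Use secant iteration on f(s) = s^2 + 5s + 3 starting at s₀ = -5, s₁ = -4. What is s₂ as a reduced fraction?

-17/4

f(-5) = 3, f(-4) = -1. s₂ = (-4) - (-1)·((-4) - (-5))/((-1) - 3) = -17/4.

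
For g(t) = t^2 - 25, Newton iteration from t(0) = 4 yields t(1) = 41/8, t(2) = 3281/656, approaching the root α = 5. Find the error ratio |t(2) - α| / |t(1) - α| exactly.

t(1) - α = 41/8 - 5 = 1/8, so |t(1) - α| = 1/8.
t(2) - α = 3281/656 - 5 = 1/656, so |t(2) - α| = 1/656.
Ratio = (1/656) / (1/8) = 1/82.

1/82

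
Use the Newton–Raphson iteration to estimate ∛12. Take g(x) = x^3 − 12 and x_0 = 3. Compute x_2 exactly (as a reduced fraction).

g'(x) = 3x^2.
g(3) = 15, g'(3) = 27, so x_1 = 3 − 15/27 = 22/9.
g(22/9) = 1900/729, g'(22/9) = 484/27, so x_2 = (22/9) − (1900/729)/(484/27) = 7511/3267.

7511/3267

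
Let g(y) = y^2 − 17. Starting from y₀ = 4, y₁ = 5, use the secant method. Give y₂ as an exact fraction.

g(4) = −1, g(5) = 8. y₂ = 5 − 8·(5 − 4)/(8 − (−1)) = 37/9.

37/9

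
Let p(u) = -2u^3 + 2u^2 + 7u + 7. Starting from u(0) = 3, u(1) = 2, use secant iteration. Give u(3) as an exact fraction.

19807/7037

p(3) = -8, p(2) = 13. u(2) = 2 - 13·(2 - 3)/(13 - (-8)) = 55/21.
p(2) = 13, p(55/21) = 28912/9261. u(3) = (55/21) - (28912/9261)·((55/21) - 2)/((28912/9261) - 13) = 19807/7037.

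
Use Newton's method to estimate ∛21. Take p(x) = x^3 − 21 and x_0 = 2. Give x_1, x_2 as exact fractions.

x_1 = 37/12, x_2 = 68797/24642

p'(x) = 3x^2.
p(2) = −13, p'(2) = 12, so x_1 = 2 − (−13)/12 = 37/12.
p(37/12) = 14365/1728, p'(37/12) = 1369/48, so x_2 = (37/12) − (14365/1728)/(1369/48) = 68797/24642.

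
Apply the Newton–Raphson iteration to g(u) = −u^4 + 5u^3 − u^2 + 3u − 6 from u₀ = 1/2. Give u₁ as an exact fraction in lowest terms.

109/84

g'(u) = −4u^3 + 15u^2 − 2u + 3.
g(1/2) = −67/16, g'(1/2) = 21/4, so u₁ = (1/2) − (−67/16)/(21/4) = 109/84.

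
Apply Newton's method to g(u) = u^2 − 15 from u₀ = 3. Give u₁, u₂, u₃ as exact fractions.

u₁ = 4, u₂ = 31/8, u₃ = 1921/496

g'(u) = 2u.
g(3) = −6, g'(3) = 6, so u₁ = 3 − (−6)/6 = 4.
g(4) = 1, g'(4) = 8, so u₂ = 4 − 1/8 = 31/8.
g(31/8) = 1/64, g'(31/8) = 31/4, so u₃ = (31/8) − (1/64)/(31/4) = 1921/496.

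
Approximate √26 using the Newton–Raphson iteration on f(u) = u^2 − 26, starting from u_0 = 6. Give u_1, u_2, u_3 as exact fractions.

f'(u) = 2u.
f(6) = 10, f'(6) = 12, so u_1 = 6 − 10/12 = 31/6.
f(31/6) = 25/36, f'(31/6) = 31/3, so u_2 = (31/6) − (25/36)/(31/3) = 1897/372.
f(1897/372) = 625/138384, f'(1897/372) = 1897/186, so u_3 = (1897/372) − (625/138384)/(1897/186) = 7196593/1411368.

u_1 = 31/6, u_2 = 1897/372, u_3 = 7196593/1411368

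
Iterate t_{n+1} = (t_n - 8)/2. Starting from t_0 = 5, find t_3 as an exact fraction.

-51/8

t_1 = (5 - 8)/2 = -3/2.
t_2 = ((-3/2) - 8)/2 = -19/4.
t_3 = ((-19/4) - 8)/2 = -51/8.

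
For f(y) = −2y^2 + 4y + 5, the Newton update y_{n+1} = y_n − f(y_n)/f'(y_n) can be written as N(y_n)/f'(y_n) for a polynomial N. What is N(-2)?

f'(y) = −4y + 4.
N(y) = y·f'(y) − f(y) = y·(−4y + 4) − (−2y^2 + 4y + 5) = −2y^2 − 5.
N(-2) = −13.

−13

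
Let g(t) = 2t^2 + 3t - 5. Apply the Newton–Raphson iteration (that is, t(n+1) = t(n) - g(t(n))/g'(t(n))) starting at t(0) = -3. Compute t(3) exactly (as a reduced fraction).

g'(t) = 4t + 3.
g(-3) = 4, g'(-3) = -9, so t(1) = (-3) - 4/(-9) = -23/9.
g(-23/9) = 32/81, g'(-23/9) = -65/9, so t(2) = (-23/9) - (32/81)/(-65/9) = -1463/585.
g(-1463/585) = 2048/342225, g'(-1463/585) = -4097/585, so t(3) = (-1463/585) - (2048/342225)/(-4097/585) = -5991863/2396745.

-5991863/2396745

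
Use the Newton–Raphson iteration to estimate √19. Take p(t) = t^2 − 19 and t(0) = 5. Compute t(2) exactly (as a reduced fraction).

959/220

p'(t) = 2t.
p(5) = 6, p'(5) = 10, so t(1) = 5 − 6/10 = 22/5.
p(22/5) = 9/25, p'(22/5) = 44/5, so t(2) = (22/5) − (9/25)/(44/5) = 959/220.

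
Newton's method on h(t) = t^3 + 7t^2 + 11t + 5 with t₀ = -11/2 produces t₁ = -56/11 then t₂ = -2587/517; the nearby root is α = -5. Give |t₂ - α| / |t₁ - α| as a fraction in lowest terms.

2/47

t₁ - α = -56/11 - (-5) = -56/11 + 5 = -1/11, so |t₁ - α| = 1/11.
t₂ - α = -2587/517 - (-5) = -2587/517 + 5 = -2/517, so |t₂ - α| = 2/517.
Ratio = (2/517) / (1/11) = 2/47.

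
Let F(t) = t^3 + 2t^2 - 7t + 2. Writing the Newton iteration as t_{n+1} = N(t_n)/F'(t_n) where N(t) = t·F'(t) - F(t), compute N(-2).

-10

F'(t) = 3t^2 + 4t - 7.
N(t) = t·F'(t) - F(t) = t·(3t^2 + 4t - 7) - (t^3 + 2t^2 - 7t + 2) = 2t^3 + 2t^2 - 2.
N(-2) = -10.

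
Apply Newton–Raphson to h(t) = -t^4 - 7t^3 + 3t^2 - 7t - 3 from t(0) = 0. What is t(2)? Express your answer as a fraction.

-10929/31486

h'(t) = -4t^3 - 21t^2 + 6t - 7.
h(0) = -3, h'(0) = -7, so t(1) = 0 - (-3)/(-7) = -3/7.
h(-3/7) = 2565/2401, h'(-3/7) = -4498/343, so t(2) = (-3/7) - (2565/2401)/(-4498/343) = -10929/31486.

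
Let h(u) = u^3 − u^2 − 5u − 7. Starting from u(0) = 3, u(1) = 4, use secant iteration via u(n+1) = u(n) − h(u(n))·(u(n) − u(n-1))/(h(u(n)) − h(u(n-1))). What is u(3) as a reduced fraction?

7577/2363

h(3) = −4, h(4) = 21. u(2) = 4 − 21·(4 − 3)/(21 − (−4)) = 79/25.
h(4) = 21, h(79/25) = −19236/15625. u(3) = (79/25) − (−19236/15625)·((79/25) − 4)/((−19236/15625) − 21) = 7577/2363.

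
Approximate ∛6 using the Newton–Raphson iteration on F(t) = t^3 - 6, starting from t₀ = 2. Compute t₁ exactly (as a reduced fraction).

11/6

F'(t) = 3t^2.
F(2) = 2, F'(2) = 12, so t₁ = 2 - 2/12 = 11/6.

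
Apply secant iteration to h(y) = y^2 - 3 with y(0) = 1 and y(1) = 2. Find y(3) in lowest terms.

h(1) = -2, h(2) = 1. y(2) = 2 - 1·(2 - 1)/(1 - (-2)) = 5/3.
h(2) = 1, h(5/3) = -2/9. y(3) = (5/3) - (-2/9)·((5/3) - 2)/((-2/9) - 1) = 19/11.

19/11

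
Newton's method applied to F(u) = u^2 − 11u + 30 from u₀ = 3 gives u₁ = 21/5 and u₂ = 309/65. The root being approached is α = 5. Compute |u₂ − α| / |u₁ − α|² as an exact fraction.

u₁ − α = 21/5 − 5 = −4/5, so |u₁ − α| = 4/5.
u₂ − α = 309/65 − 5 = −16/65, so |u₂ − α| = 16/65.
|u₁ − α|² = 16/25.
Ratio = (16/65) / (16/25) = 5/13.

5/13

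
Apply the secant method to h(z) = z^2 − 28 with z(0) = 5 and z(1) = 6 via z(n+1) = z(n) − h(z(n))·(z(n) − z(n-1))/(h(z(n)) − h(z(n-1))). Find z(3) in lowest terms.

h(5) = −3, h(6) = 8. z(2) = 6 − 8·(6 − 5)/(8 − (−3)) = 58/11.
h(6) = 8, h(58/11) = −24/121. z(3) = (58/11) − (−24/121)·((58/11) − 6)/((−24/121) − 8) = 164/31.

164/31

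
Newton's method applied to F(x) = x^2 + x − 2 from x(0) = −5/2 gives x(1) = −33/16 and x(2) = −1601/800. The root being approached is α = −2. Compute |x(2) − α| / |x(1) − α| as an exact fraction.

x(1) − α = −33/16 − (−2) = −33/16 + 2 = −1/16, so |x(1) − α| = 1/16.
x(2) − α = −1601/800 − (−2) = −1601/800 + 2 = −1/800, so |x(2) − α| = 1/800.
Ratio = (1/800) / (1/16) = 1/50.

1/50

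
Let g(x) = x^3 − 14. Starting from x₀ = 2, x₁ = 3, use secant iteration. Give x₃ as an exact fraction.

g(2) = −6, g(3) = 13. x₂ = 3 − 13·(3 − 2)/(13 − (−6)) = 44/19.
g(3) = 13, g(44/19) = −10842/6859. x₃ = (44/19) − (−10842/6859)·((44/19) − 3)/((−10842/6859) − 13) = 18386/7693.

18386/7693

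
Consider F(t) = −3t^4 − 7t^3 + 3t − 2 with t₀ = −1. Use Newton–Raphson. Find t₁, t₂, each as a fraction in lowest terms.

t₁ = −7/6, t₂ = −653/564

F'(t) = −12t^3 − 21t^2 + 3.
F(−1) = −1, F'(−1) = −6, so t₁ = (−1) − (−1)/(−6) = −7/6.
F(−7/6) = 25/432, F'(−7/6) = −235/36, so t₂ = (−7/6) − (25/432)/(−235/36) = −653/564.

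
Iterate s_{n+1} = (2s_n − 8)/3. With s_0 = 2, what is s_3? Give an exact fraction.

−136/27

s_1 = (2·2 − 8)/3 = −4/3.
s_2 = (2·(−4/3) − 8)/3 = −32/9.
s_3 = (2·(−32/9) − 8)/3 = −136/27.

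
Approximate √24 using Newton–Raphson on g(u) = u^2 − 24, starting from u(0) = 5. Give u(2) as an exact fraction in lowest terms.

g'(u) = 2u.
g(5) = 1, g'(5) = 10, so u(1) = 5 − 1/10 = 49/10.
g(49/10) = 1/100, g'(49/10) = 49/5, so u(2) = (49/10) − (1/100)/(49/5) = 4801/980.

4801/980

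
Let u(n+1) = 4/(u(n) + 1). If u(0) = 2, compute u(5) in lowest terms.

u(1) = 4/(2 + 1) = 4/3.
u(2) = 4/(4/3 + 1) = 12/7.
u(3) = 4/(12/7 + 1) = 28/19.
u(4) = 4/(28/19 + 1) = 76/47.
u(5) = 4/(76/47 + 1) = 188/123.

188/123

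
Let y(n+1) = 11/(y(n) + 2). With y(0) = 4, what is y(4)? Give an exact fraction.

1232/477

y(1) = 11/(4 + 2) = 11/6.
y(2) = 11/(11/6 + 2) = 66/23.
y(3) = 11/(66/23 + 2) = 253/112.
y(4) = 11/(253/112 + 2) = 1232/477.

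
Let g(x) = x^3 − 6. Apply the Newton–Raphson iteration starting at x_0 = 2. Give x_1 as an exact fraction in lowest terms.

g'(x) = 3x^2.
g(2) = 2, g'(2) = 12, so x_1 = 2 − 2/12 = 11/6.

11/6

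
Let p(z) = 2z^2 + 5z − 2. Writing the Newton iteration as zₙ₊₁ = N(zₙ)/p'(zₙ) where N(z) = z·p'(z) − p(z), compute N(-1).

4

p'(z) = 4z + 5.
N(z) = z·p'(z) − p(z) = z·(4z + 5) − (2z^2 + 5z − 2) = 2z^2 + 2.
N(-1) = 4.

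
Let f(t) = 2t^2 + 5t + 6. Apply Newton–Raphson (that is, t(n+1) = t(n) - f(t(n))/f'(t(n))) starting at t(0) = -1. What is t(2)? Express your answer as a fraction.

f'(t) = 4t + 5.
f(-1) = 3, f'(-1) = 1, so t(1) = (-1) - 3/1 = -4.
f(-4) = 18, f'(-4) = -11, so t(2) = (-4) - 18/(-11) = -26/11.

-26/11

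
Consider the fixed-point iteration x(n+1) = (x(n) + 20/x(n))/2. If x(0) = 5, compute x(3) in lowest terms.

51841/11592

x(1) = (5 + 20/5)/2 = 9/2.
x(2) = (9/2 + 20/(9/2))/2 = 161/36.
x(3) = (161/36 + 20/(161/36))/2 = 51841/11592.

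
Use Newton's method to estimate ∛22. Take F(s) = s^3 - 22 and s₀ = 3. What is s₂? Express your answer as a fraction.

F'(s) = 3s^2.
F(3) = 5, F'(3) = 27, so s₁ = 3 - 5/27 = 76/27.
F(76/27) = 5950/19683, F'(76/27) = 5776/243, so s₂ = (76/27) - (5950/19683)/(5776/243) = 655489/233928.

655489/233928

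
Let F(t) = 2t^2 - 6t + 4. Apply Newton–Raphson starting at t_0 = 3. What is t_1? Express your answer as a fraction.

F'(t) = 4t - 6.
F(3) = 4, F'(3) = 6, so t_1 = 3 - 4/6 = 7/3.

7/3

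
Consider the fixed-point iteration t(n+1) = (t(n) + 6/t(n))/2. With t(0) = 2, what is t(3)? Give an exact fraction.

t(1) = (2 + 6/2)/2 = 5/2.
t(2) = (5/2 + 6/(5/2))/2 = 49/20.
t(3) = (49/20 + 6/(49/20))/2 = 4801/1960.

4801/1960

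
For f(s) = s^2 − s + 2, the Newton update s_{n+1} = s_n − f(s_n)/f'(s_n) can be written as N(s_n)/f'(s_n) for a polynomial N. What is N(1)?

−1

f'(s) = 2s − 1.
N(s) = s·f'(s) − f(s) = s·(2s − 1) − (s^2 − s + 2) = s^2 − 2.
N(1) = −1.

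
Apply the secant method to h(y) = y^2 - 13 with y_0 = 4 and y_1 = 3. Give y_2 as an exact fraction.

h(4) = 3, h(3) = -4. y_2 = 3 - (-4)·(3 - 4)/((-4) - 3) = 25/7.

25/7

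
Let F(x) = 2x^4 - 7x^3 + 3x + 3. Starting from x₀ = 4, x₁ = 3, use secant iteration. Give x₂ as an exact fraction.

297/94

F(4) = 79, F(3) = -15. x₂ = 3 - (-15)·(3 - 4)/((-15) - 79) = 297/94.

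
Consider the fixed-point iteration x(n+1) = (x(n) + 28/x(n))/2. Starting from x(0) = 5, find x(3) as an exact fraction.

62921681/11891080

x(1) = (5 + 28/5)/2 = 53/10.
x(2) = (53/10 + 28/(53/10))/2 = 5609/1060.
x(3) = (5609/1060 + 28/(5609/1060))/2 = 62921681/11891080.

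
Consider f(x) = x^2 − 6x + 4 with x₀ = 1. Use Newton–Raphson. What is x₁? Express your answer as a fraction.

3/4

f'(x) = 2x − 6.
f(1) = −1, f'(1) = −4, so x₁ = 1 − (−1)/(−4) = 3/4.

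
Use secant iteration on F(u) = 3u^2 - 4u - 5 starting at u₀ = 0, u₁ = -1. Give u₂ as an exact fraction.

F(0) = -5, F(-1) = 2. u₂ = (-1) - 2·((-1) - 0)/(2 - (-5)) = -5/7.

-5/7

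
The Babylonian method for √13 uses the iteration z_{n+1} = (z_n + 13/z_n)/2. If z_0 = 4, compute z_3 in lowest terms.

z_1 = (4 + 13/4)/2 = 29/8.
z_2 = (29/8 + 13/(29/8))/2 = 1673/464.
z_3 = (1673/464 + 13/(1673/464))/2 = 5597777/1552544.

5597777/1552544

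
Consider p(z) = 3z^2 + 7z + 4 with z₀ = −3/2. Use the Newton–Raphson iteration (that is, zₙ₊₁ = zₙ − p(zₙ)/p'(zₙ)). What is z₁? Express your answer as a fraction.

p'(z) = 6z + 7.
p(−3/2) = 1/4, p'(−3/2) = −2, so z₁ = (−3/2) − (1/4)/(−2) = −11/8.

−11/8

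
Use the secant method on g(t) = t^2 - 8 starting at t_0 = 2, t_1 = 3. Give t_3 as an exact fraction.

82/29

g(2) = -4, g(3) = 1. t_2 = 3 - 1·(3 - 2)/(1 - (-4)) = 14/5.
g(3) = 1, g(14/5) = -4/25. t_3 = (14/5) - (-4/25)·((14/5) - 3)/((-4/25) - 1) = 82/29.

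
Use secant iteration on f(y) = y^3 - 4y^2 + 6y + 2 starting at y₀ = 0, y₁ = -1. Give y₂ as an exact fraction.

-2/11

f(0) = 2, f(-1) = -9. y₂ = (-1) - (-9)·((-1) - 0)/((-9) - 2) = -2/11.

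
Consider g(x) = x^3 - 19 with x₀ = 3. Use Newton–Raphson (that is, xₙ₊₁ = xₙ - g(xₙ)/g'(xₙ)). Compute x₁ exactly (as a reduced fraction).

73/27

g'(x) = 3x^2.
g(3) = 8, g'(3) = 27, so x₁ = 3 - 8/27 = 73/27.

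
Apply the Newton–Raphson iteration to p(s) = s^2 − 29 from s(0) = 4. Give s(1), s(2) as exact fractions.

p'(s) = 2s.
p(4) = −13, p'(4) = 8, so s(1) = 4 − (−13)/8 = 45/8.
p(45/8) = 169/64, p'(45/8) = 45/4, so s(2) = (45/8) − (169/64)/(45/4) = 3881/720.

s(1) = 45/8, s(2) = 3881/720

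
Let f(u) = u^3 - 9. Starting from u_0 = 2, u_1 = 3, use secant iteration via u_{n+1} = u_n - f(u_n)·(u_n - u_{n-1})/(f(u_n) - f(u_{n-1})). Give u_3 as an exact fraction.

f(2) = -1, f(3) = 18. u_2 = 3 - 18·(3 - 2)/(18 - (-1)) = 39/19.
f(3) = 18, f(39/19) = -2412/6859. u_3 = (39/19) - (-2412/6859)·((39/19) - 3)/((-2412/6859) - 18) = 1609/777.

1609/777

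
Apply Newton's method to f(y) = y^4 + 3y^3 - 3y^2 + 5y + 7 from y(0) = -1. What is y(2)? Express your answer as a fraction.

-713773/895936

f'(y) = 4y^3 + 9y^2 - 6y + 5.
f(-1) = -3, f'(-1) = 16, so y(1) = (-1) - (-3)/16 = -13/16.
f(-13/16) = -14175/65536, f'(-13/16) = 13999/1024, so y(2) = (-13/16) - (-14175/65536)/(13999/1024) = -713773/895936.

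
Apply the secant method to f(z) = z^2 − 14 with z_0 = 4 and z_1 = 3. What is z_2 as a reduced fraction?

26/7

f(4) = 2, f(3) = −5. z_2 = 3 − (−5)·(3 − 4)/((−5) − 2) = 26/7.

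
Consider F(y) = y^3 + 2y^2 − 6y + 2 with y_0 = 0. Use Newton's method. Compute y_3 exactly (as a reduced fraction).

F'(y) = 3y^2 + 4y − 6.
F(0) = 2, F'(0) = −6, so y_1 = 0 − 2/(−6) = 1/3.
F(1/3) = 7/27, F'(1/3) = −13/3, so y_2 = (1/3) − (7/27)/(−13/3) = 46/117.
F(46/117) = 17542/1601613, F'(46/117) = −18086/4563, so y_3 = (46/117) − (17542/1601613)/(−18086/4563) = 1256705/3174093.

1256705/3174093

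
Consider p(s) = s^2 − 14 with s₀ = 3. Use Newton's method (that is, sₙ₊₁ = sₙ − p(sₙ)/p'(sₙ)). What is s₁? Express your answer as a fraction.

23/6

p'(s) = 2s.
p(3) = −5, p'(3) = 6, so s₁ = 3 − (−5)/6 = 23/6.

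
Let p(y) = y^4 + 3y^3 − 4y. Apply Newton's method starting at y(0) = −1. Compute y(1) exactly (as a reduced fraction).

p'(y) = 4y^3 + 9y^2 − 4.
p(−1) = 2, p'(−1) = 1, so y(1) = (−1) − 2/1 = −3.

−3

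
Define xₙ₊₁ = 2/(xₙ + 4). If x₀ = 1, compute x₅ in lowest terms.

x₁ = 2/(1 + 4) = 2/5.
x₂ = 2/(2/5 + 4) = 5/11.
x₃ = 2/(5/11 + 4) = 22/49.
x₄ = 2/(22/49 + 4) = 49/109.
x₅ = 2/(49/109 + 4) = 218/485.

218/485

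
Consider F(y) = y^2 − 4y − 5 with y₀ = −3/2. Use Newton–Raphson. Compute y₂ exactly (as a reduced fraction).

−4761/4760

F'(y) = 2y − 4.
F(−3/2) = 13/4, F'(−3/2) = −7, so y₁ = (−3/2) − (13/4)/(−7) = −29/28.
F(−29/28) = 169/784, F'(−29/28) = −85/14, so y₂ = (−29/28) − (169/784)/(−85/14) = −4761/4760.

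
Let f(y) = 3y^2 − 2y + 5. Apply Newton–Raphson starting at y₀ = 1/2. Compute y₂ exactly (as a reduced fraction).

f'(y) = 6y − 2.
f(1/2) = 19/4, f'(1/2) = 1, so y₁ = (1/2) − (19/4)/1 = −17/4.
f(−17/4) = 1083/16, f'(−17/4) = −55/2, so y₂ = (−17/4) − (1083/16)/(−55/2) = −787/440.

−787/440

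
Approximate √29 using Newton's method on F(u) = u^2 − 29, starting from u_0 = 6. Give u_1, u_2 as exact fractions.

u_1 = 65/12, u_2 = 8401/1560

F'(u) = 2u.
F(6) = 7, F'(6) = 12, so u_1 = 6 − 7/12 = 65/12.
F(65/12) = 49/144, F'(65/12) = 65/6, so u_2 = (65/12) − (49/144)/(65/6) = 8401/1560.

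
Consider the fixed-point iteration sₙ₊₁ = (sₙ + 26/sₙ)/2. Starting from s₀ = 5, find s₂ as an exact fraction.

5201/1020

s₁ = (5 + 26/5)/2 = 51/10.
s₂ = (51/10 + 26/(51/10))/2 = 5201/1020.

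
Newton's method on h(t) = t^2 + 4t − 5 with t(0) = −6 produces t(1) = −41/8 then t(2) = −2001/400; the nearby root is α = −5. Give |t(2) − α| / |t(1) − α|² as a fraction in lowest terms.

t(1) − α = −41/8 − (−5) = −41/8 + 5 = −1/8, so |t(1) − α| = 1/8.
t(2) − α = −2001/400 − (−5) = −2001/400 + 5 = −1/400, so |t(2) − α| = 1/400.
|t(1) − α|² = 1/64.
Ratio = (1/400) / (1/64) = 4/25.

4/25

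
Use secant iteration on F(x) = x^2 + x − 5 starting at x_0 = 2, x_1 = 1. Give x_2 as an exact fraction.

F(2) = 1, F(1) = −3. x_2 = 1 − (−3)·(1 − 2)/((−3) − 1) = 7/4.

7/4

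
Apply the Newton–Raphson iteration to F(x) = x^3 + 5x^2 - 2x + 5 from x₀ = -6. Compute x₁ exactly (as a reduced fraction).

-257/46

F'(x) = 3x^2 + 10x - 2.
F(-6) = -19, F'(-6) = 46, so x₁ = (-6) - (-19)/46 = -257/46.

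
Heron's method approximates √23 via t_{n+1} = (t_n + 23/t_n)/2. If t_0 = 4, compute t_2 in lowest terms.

2993/624

t_1 = (4 + 23/4)/2 = 39/8.
t_2 = (39/8 + 23/(39/8))/2 = 2993/624.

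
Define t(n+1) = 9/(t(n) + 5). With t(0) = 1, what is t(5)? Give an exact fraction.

4788/3407

t(1) = 9/(1 + 5) = 3/2.
t(2) = 9/(3/2 + 5) = 18/13.
t(3) = 9/(18/13 + 5) = 117/83.
t(4) = 9/(117/83 + 5) = 747/532.
t(5) = 9/(747/532 + 5) = 4788/3407.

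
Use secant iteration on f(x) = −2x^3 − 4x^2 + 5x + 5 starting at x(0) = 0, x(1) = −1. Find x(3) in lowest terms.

−265/363

f(0) = 5, f(−1) = −2. x(2) = (−1) − (−2)·((−1) − 0)/((−2) − 5) = −5/7.
f(−1) = −2, f(−5/7) = 40/343. x(3) = (−5/7) − (40/343)·((−5/7) − (−1))/((40/343) − (−2)) = −265/363.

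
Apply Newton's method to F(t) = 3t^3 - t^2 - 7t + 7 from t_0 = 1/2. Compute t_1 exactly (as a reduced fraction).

F'(t) = 9t^2 - 2t - 7.
F(1/2) = 29/8, F'(1/2) = -23/4, so t_1 = (1/2) - (29/8)/(-23/4) = 26/23.

26/23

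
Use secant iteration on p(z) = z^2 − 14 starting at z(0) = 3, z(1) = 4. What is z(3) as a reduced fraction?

101/27

p(3) = −5, p(4) = 2. z(2) = 4 − 2·(4 − 3)/(2 − (−5)) = 26/7.
p(4) = 2, p(26/7) = −10/49. z(3) = (26/7) − (−10/49)·((26/7) − 4)/((−10/49) − 2) = 101/27.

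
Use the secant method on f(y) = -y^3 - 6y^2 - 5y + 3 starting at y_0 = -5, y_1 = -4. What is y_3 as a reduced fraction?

-788/161

f(-5) = 3, f(-4) = -9. y_2 = (-4) - (-9)·((-4) - (-5))/((-9) - 3) = -19/4.
f(-4) = -9, f(-19/4) = -93/64. y_3 = (-19/4) - (-93/64)·((-19/4) - (-4))/((-93/64) - (-9)) = -788/161.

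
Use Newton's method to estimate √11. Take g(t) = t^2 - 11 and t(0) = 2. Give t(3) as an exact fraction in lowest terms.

g'(t) = 2t.
g(2) = -7, g'(2) = 4, so t(1) = 2 - (-7)/4 = 15/4.
g(15/4) = 49/16, g'(15/4) = 15/2, so t(2) = (15/4) - (49/16)/(15/2) = 401/120.
g(401/120) = 2401/14400, g'(401/120) = 401/60, so t(3) = (401/120) - (2401/14400)/(401/60) = 319201/96240.

319201/96240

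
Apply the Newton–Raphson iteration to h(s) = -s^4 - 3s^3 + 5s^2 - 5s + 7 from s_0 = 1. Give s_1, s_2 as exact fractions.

h'(s) = -4s^3 - 9s^2 + 10s - 5.
h(1) = 3, h'(1) = -8, so s_1 = 1 - 3/(-8) = 11/8.
h(11/8) = -7353/4096, h'(11/8) = -2389/128, so s_2 = (11/8) - (-7353/4096)/(-2389/128) = 97763/76448.

s_1 = 11/8, s_2 = 97763/76448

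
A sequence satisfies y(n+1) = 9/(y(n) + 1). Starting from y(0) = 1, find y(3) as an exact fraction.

99/29

y(1) = 9/(1 + 1) = 9/2.
y(2) = 9/(9/2 + 1) = 18/11.
y(3) = 9/(18/11 + 1) = 99/29.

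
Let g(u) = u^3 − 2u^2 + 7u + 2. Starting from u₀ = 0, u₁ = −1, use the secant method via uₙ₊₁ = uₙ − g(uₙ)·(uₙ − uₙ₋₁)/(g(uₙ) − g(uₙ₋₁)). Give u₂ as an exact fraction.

−1/5

g(0) = 2, g(−1) = −8. u₂ = (−1) − (−8)·((−1) − 0)/((−8) − 2) = −1/5.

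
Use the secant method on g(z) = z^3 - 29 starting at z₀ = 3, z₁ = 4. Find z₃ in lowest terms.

157673/51397

g(3) = -2, g(4) = 35. z₂ = 4 - 35·(4 - 3)/(35 - (-2)) = 113/37.
g(4) = 35, g(113/37) = -26040/50653. z₃ = (113/37) - (-26040/50653)·((113/37) - 4)/((-26040/50653) - 35) = 157673/51397.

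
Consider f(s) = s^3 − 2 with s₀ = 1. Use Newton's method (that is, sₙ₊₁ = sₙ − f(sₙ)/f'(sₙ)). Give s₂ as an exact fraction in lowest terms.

f'(s) = 3s^2.
f(1) = −1, f'(1) = 3, so s₁ = 1 − (−1)/3 = 4/3.
f(4/3) = 10/27, f'(4/3) = 16/3, so s₂ = (4/3) − (10/27)/(16/3) = 91/72.

91/72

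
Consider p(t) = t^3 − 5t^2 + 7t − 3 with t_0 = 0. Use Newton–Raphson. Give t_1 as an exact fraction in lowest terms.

3/7

p'(t) = 3t^2 − 10t + 7.
p(0) = −3, p'(0) = 7, so t_1 = 0 − (−3)/7 = 3/7.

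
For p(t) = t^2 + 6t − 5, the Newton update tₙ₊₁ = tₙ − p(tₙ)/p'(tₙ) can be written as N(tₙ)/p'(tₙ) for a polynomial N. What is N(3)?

p'(t) = 2t + 6.
N(t) = t·p'(t) − p(t) = t·(2t + 6) − (t^2 + 6t − 5) = t^2 + 5.
N(3) = 14.

14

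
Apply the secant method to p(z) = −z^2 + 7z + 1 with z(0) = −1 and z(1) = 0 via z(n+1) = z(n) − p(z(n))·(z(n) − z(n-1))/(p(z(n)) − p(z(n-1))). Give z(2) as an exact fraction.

p(−1) = −7, p(0) = 1. z(2) = 0 − 1·(0 − (−1))/(1 − (−7)) = −1/8.

−1/8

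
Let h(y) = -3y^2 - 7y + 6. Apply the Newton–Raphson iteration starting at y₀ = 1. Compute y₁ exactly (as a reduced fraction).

h'(y) = -6y - 7.
h(1) = -4, h'(1) = -13, so y₁ = 1 - (-4)/(-13) = 9/13.

9/13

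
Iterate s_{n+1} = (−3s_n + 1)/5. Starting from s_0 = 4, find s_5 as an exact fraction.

s_1 = (−3·4 + 1)/5 = −11/5.
s_2 = (−3·(−11/5) + 1)/5 = 38/25.
s_3 = (−3·(38/25) + 1)/5 = −89/125.
s_4 = (−3·(−89/125) + 1)/5 = 392/625.
s_5 = (−3·(392/625) + 1)/5 = −551/3125.

−551/3125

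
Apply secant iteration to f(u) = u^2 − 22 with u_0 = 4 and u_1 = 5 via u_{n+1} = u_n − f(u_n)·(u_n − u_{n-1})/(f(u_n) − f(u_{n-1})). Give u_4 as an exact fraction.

1909/407

f(4) = −6, f(5) = 3. u_2 = 5 − 3·(5 − 4)/(3 − (−6)) = 14/3.
f(5) = 3, f(14/3) = −2/9. u_3 = (14/3) − (−2/9)·((14/3) − 5)/((−2/9) − 3) = 136/29.
f(14/3) = −2/9, f(136/29) = −6/841. u_4 = (136/29) − (−6/841)·((136/29) − (14/3))/((−6/841) − (−2/9)) = 1909/407.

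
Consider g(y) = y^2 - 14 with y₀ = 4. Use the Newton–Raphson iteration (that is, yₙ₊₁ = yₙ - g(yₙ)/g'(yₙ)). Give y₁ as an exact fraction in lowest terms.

g'(y) = 2y.
g(4) = 2, g'(4) = 8, so y₁ = 4 - 2/8 = 15/4.

15/4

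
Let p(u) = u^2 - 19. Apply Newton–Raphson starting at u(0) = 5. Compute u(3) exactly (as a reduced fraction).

1839281/421960

p'(u) = 2u.
p(5) = 6, p'(5) = 10, so u(1) = 5 - 6/10 = 22/5.
p(22/5) = 9/25, p'(22/5) = 44/5, so u(2) = (22/5) - (9/25)/(44/5) = 959/220.
p(959/220) = 81/48400, p'(959/220) = 959/110, so u(3) = (959/220) - (81/48400)/(959/110) = 1839281/421960.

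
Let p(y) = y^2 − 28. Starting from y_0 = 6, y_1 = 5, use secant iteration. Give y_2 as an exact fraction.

p(6) = 8, p(5) = −3. y_2 = 5 − (−3)·(5 − 6)/((−3) − 8) = 58/11.

58/11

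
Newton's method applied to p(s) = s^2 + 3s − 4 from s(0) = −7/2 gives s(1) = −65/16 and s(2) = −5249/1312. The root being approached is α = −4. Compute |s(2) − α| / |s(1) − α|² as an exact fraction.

s(1) − α = −65/16 − (−4) = −65/16 + 4 = −1/16, so |s(1) − α| = 1/16.
s(2) − α = −5249/1312 − (−4) = −5249/1312 + 4 = −1/1312, so |s(2) − α| = 1/1312.
|s(1) − α|² = 1/256.
Ratio = (1/1312) / (1/256) = 8/41.

8/41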